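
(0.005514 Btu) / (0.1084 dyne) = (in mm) 5.367e+09. Check: 1 Btu = 1055.0559 J, so 0.005514 Btu = 0.005514 * 1055.0559 = 5.817578 J. 1 dyne = 1e-05 N, so 0.1084 dyne = 0.1084 * 1e-05 = 1.084e-06 N. Combine: 5.817578 J / 1.084e-06 N = 5366769.3 m. 1 mm = 0.001 m, so 5366769.3 m = 5366769.3 / 0.001 = 5.3667693e+09 mm ≈ 5.367e+09 mm (4 s.f.).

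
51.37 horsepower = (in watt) 1 horsepower = 745.69987 W, so 51.37 horsepower = 51.37 * 745.69987 = 38306.602 W. 38306.602 W = 38306.602 watt ≈ 3.831e+04 watt (4 s.f.). Final answer: 3.831e+04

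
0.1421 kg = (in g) 1 g = 0.001 kg, so 0.1421 kg = 0.1421 / 0.001 = 142.1 g. Final answer: 142.1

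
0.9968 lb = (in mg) 1 lb = 0.45359237 kg, so 0.9968 lb = 0.9968 * 0.45359237 = 0.45214087 kg. 1 mg = 1e-06 kg, so 0.45214087 kg = 0.45214087 / 1e-06 = 452140.87 mg ≈ 4.521e+05 mg (4 s.f.). Final answer: 4.521e+05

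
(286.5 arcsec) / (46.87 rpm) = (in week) 4.679e-10. Check: 1 arcsec = 4.8481368e-06 rad, so 286.5 arcsec = 286.5 * 4.8481368e-06 = 0.0013889912 rad. 1 rpm = 0.10471976 rad/s, so 46.87 rpm = 46.87 * 0.10471976 = 4.9082149 rad/s. Combine: 0.0013889912 rad / 4.9082149 rad/s = 0.00028299315 s. 1 week = 604800 s, so 0.00028299315 s = 0.00028299315 / 604800 = 4.6791195e-10 week ≈ 4.679e-10 week (4 s.f.).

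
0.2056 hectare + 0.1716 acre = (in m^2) 1 hectare = 10000 m^2, so 0.2056 hectare = 0.2056 * 10000 = 2056 m^2. 1 acre = 4046.8564 m^2, so 0.1716 acre = 0.1716 * 4046.8564 = 694.44056 m^2. Sum: 2056 + 694.44056 = 2750.4406 m^2. Result: 2750.4406 m^2 ≈ 2750 m^2 (4 s.f.). Final answer: 2750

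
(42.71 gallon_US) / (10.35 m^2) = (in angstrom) 1 gallon_US = 0.0037854118 m^3, so 42.71 gallon_US = 42.71 * 0.0037854118 = 0.16167494 m^3. 10.35 m^2 is already in m^2. Combine: 0.16167494 m^3 / 10.35 m^2 = 0.015620767 m. 1 angstrom = 1e-10 m, so 0.015620767 m = 0.015620767 / 1e-10 = 1.5620767e+08 angstrom ≈ 1.562e+08 angstrom (4 s.f.). Final answer: 1.562e+08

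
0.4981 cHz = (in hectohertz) 4.981e-05. Check: 1 cHz = 0.01 Hz, so 0.4981 cHz = 0.4981 * 0.01 = 0.004981 Hz. 1 hectohertz = 100 Hz, so 0.004981 Hz = 0.004981 / 100 = 4.981e-05 hectohertz.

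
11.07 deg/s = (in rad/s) 1 deg/s = 0.017453293 rad/s, so 11.07 deg/s = 11.07 * 0.017453293 = 0.19320795 rad/s. Result: 0.19320795 rad/s ≈ 0.1932 rad/s (4 s.f.). Final answer: 0.1932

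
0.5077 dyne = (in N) 5.077e-06. Check: 1 dyne = 1e-05 N, so 0.5077 dyne = 0.5077 * 1e-05 = 5.077e-06 N. Result: 5.077e-06 N.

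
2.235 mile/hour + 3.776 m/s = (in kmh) 1 mile/hour = 0.44704 m/s, so 2.235 mile/hour = 2.235 * 0.44704 = 0.9991344 m/s. 3.776 m/s is already in m/s. Sum: 0.9991344 + 3.776 = 4.7751344 m/s. 1 kmh = 0.27777778 m/s, so 4.7751344 m/s = 4.7751344 / 0.27777778 = 17.190484 kmh ≈ 17.19 kmh (4 s.f.). Final answer: 17.19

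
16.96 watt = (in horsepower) 16.96 watt = 16.96 W. 1 horsepower = 745.69987 W, so 16.96 W = 16.96 / 745.69987 = 0.022743735 horsepower ≈ 0.02274 horsepower (4 s.f.). Final answer: 0.02274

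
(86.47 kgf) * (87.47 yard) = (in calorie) 1.621e+04. Check: 1 kgf = 9.80665 N, so 86.47 kgf = 86.47 * 9.80665 = 847.98103 N. 1 yard = 0.9144 m, so 87.47 yard = 87.47 * 0.9144 = 79.982568 m. Combine: 847.98103 N * 79.982568 m = 67823.7 J. 1 calorie = 4.184 J, so 67823.7 J = 67823.7 / 4.184 = 16210.253 calorie ≈ 1.621e+04 calorie (4 s.f.).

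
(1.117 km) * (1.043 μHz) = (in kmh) 1 km = 1000 m, so 1.117 km = 1.117 * 1000 = 1117 m. 1 μHz = 1e-06 Hz, so 1.043 μHz = 1.043 * 1e-06 = 1.043e-06 Hz. Combine: 1117 m * 1.043e-06 Hz = 0.001165031 m/s. 1 kmh = 0.27777778 m/s, so 0.001165031 m/s = 0.001165031 / 0.27777778 = 0.0041941116 kmh ≈ 0.004194 kmh (4 s.f.). Final answer: 0.004194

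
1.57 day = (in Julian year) 1 day = 86400 s, so 1.57 day = 1.57 * 86400 = 135648 s. 1 Julian year = 31557600 s, so 135648 s = 135648 / 31557600 = 0.0042984257 Julian year ≈ 0.004298 Julian year (4 s.f.). Final answer: 0.004298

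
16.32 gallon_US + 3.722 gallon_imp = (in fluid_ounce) 2661. Check: 1 gallon_US = 0.0037854118 m^3, so 16.32 gallon_US = 16.32 * 0.0037854118 = 0.06177792 m^3. 1 gallon_imp = 0.00454609 m^3, so 3.722 gallon_imp = 3.722 * 0.00454609 = 0.016920547 m^3. Sum: 0.06177792 + 0.016920547 = 0.078698467 m^3. 1 fluid_ounce = 2.957353e-05 m^3, so 0.078698467 m^3 = 0.078698467 / 2.957353e-05 = 2661.1118 fluid_ounce ≈ 2661 fluid_ounce (4 s.f.).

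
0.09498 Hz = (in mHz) 1 mHz = 0.001 Hz, so 0.09498 Hz = 0.09498 / 0.001 = 94.98 mHz. Final answer: 94.98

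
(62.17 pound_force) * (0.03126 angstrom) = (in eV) 1 pound_force = 4.4482216 N, so 62.17 pound_force = 62.17 * 4.4482216 = 276.54594 N. 1 angstrom = 1e-10 m, so 0.03126 angstrom = 0.03126 * 1e-10 = 3.126e-12 m. Combine: 276.54594 N * 3.126e-12 m = 8.644826e-10 J. 1 eV = 1.6021766e-19 J, so 8.644826e-10 J = 8.644826e-10 / 1.6021766e-19 = 5.395676e+09 eV ≈ 5.396e+09 eV (4 s.f.). Final answer: 5.396e+09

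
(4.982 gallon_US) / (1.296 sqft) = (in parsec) 5.076e-18. Check: 1 gallon_US = 0.0037854118 m^3, so 4.982 gallon_US = 4.982 * 0.0037854118 = 0.018858922 m^3. 1 sqft = 0.09290304 m^2, so 1.296 sqft = 1.296 * 0.09290304 = 0.12040234 m^2. Combine: 0.018858922 m^3 / 0.12040234 m^2 = 0.15663252 m. 1 parsec = 3.0856776e+16 m, so 0.15663252 m = 0.15663252 / 3.0856776e+16 = 5.0761142e-18 parsec ≈ 5.076e-18 parsec (4 s.f.).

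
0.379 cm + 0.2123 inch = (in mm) 1 cm = 0.01 m, so 0.379 cm = 0.379 * 0.01 = 0.00379 m. 1 inch = 0.0254 m, so 0.2123 inch = 0.2123 * 0.0254 = 0.00539242 m. Sum: 0.00379 + 0.00539242 = 0.00918242 m. 1 mm = 0.001 m, so 0.00918242 m = 0.00918242 / 0.001 = 9.18242 mm ≈ 9.182 mm (4 s.f.). Final answer: 9.182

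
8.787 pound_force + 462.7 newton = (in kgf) 51.17. Check: 1 pound_force = 4.4482216 N, so 8.787 pound_force = 8.787 * 4.4482216 = 39.086523 N. 462.7 newton = 462.7 N. Sum: 39.086523 + 462.7 = 501.78652 N. 1 kgf = 9.80665 N, so 501.78652 N = 501.78652 / 9.80665 = 51.167985 kgf ≈ 51.17 kgf (4 s.f.).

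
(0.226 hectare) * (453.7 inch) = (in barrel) 1 hectare = 10000 m^2, so 0.226 hectare = 0.226 * 10000 = 2260 m^2. 1 inch = 0.0254 m, so 453.7 inch = 453.7 * 0.0254 = 11.52398 m. Combine: 2260 m^2 * 11.52398 m = 26044.195 m^3. 1 barrel = 0.15898729 m^3, so 26044.195 m^3 = 26044.195 / 0.15898729 = 163813.06 barrel ≈ 1.638e+05 barrel (4 s.f.). Final answer: 1.638e+05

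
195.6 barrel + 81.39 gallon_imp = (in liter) 1 barrel = 0.15898729 m^3, so 195.6 barrel = 195.6 * 0.15898729 = 31.097915 m^3. 1 gallon_imp = 0.00454609 m^3, so 81.39 gallon_imp = 81.39 * 0.00454609 = 0.37000627 m^3. Sum: 31.097915 + 0.37000627 = 31.467921 m^3. 1 liter = 0.001 m^3, so 31.467921 m^3 = 31.467921 / 0.001 = 31467.921 liter ≈ 3.147e+04 liter (4 s.f.). Final answer: 3.147e+04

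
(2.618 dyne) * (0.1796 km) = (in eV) 1 dyne = 1e-05 N, so 2.618 dyne = 2.618 * 1e-05 = 2.618e-05 N. 1 km = 1000 m, so 0.1796 km = 0.1796 * 1000 = 179.6 m. Combine: 2.618e-05 N * 179.6 m = 0.004701928 J. 1 eV = 1.6021766e-19 J, so 0.004701928 J = 0.004701928 / 1.6021766e-19 = 2.9347126e+16 eV ≈ 2.935e+16 eV (4 s.f.). Final answer: 2.935e+16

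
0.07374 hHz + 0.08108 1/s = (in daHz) 1 hHz = 100 Hz, so 0.07374 hHz = 0.07374 * 100 = 7.374 Hz. 0.08108 1/s = 0.08108 Hz. Sum: 7.374 + 0.08108 = 7.45508 Hz. 1 daHz = 10 Hz, so 7.45508 Hz = 7.45508 / 10 = 0.745508 daHz ≈ 0.7455 daHz (4 s.f.). Final answer: 0.7455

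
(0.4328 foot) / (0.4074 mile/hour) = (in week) 1.198e-06. Check: 1 foot = 0.3048 m, so 0.4328 foot = 0.4328 * 0.3048 = 0.13191744 m. 1 mile/hour = 0.44704 m/s, so 0.4074 mile/hour = 0.4074 * 0.44704 = 0.1821241 m/s. Combine: 0.13191744 m / 0.1821241 m/s = 0.72432722 s. 1 week = 604800 s, so 0.72432722 s = 0.72432722 / 604800 = 1.197631e-06 week ≈ 1.198e-06 week (4 s.f.).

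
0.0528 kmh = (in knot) 0.02851. Check: 1 kmh = 0.27777778 m/s, so 0.0528 kmh = 0.0528 * 0.27777778 = 0.014666667 m/s. 1 knot = 0.51444444 m/s, so 0.014666667 m/s = 0.014666667 / 0.51444444 = 0.028509719 knot ≈ 0.02851 knot (4 s.f.).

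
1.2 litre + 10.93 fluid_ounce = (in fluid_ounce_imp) 53.61. Check: 1 litre = 0.001 m^3, so 1.2 litre = 1.2 * 0.001 = 0.0012 m^3. 1 fluid_ounce = 2.957353e-05 m^3, so 10.93 fluid_ounce = 10.93 * 2.957353e-05 = 0.00032323868 m^3. Sum: 0.0012 + 0.00032323868 = 0.0015232387 m^3. 1 fluid_ounce_imp = 2.8413063e-05 m^3, so 0.0015232387 m^3 = 0.0015232387 / 2.8413063e-05 = 53.610507 fluid_ounce_imp ≈ 53.61 fluid_ounce_imp (4 s.f.).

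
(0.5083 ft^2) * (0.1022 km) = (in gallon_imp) 1 ft^2 = 0.09290304 m^2, so 0.5083 ft^2 = 0.5083 * 0.09290304 = 0.047222615 m^2. 1 km = 1000 m, so 0.1022 km = 0.1022 * 1000 = 102.2 m. Combine: 0.047222615 m^2 * 102.2 m = 4.8261513 m^3. 1 gallon_imp = 0.00454609 m^3, so 4.8261513 m^3 = 4.8261513 / 0.00454609 = 1061.6049 gallon_imp ≈ 1062 gallon_imp (4 s.f.). Final answer: 1062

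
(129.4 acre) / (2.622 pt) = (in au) 0.003784. Check: 1 acre = 4046.8564 m^2, so 129.4 acre = 129.4 * 4046.8564 = 523663.22 m^2. 1 pt = 0.00035277778 m, so 2.622 pt = 2.622 * 0.00035277778 = 0.00092498333 m. Combine: 523663.22 m^2 / 0.00092498333 m = 5.661326e+08 m. 1 au = 1.4959787e+11 m, so 5.661326e+08 m = 5.661326e+08 / 1.4959787e+11 = 0.0037843627 au ≈ 0.003784 au (4 s.f.).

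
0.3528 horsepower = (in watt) 263.1. Check: 1 horsepower = 745.69987 W, so 0.3528 horsepower = 0.3528 * 745.69987 = 263.08291 W. 263.08291 W = 263.08291 watt ≈ 263.1 watt (4 s.f.).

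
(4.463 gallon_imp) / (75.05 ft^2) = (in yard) 1 gallon_imp = 0.00454609 m^3, so 4.463 gallon_imp = 4.463 * 0.00454609 = 0.0202892 m^3. 1 ft^2 = 0.09290304 m^2, so 75.05 ft^2 = 75.05 * 0.09290304 = 6.9723732 m^2. Combine: 0.0202892 m^3 / 6.9723732 m^2 = 0.0029099417 m. 1 yard = 0.9144 m, so 0.0029099417 m = 0.0029099417 / 0.9144 = 0.003182351 yard ≈ 0.003182 yard (4 s.f.). Final answer: 0.003182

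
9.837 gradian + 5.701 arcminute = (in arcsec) 3.221e+04. Check: 1 gradian = 0.015707963 rad, so 9.837 gradian = 9.837 * 0.015707963 = 0.15451923 rad. 1 arcminute = 0.00029088821 rad, so 5.701 arcminute = 5.701 * 0.00029088821 = 0.0016583537 rad. Sum: 0.15451923 + 0.0016583537 = 0.15617759 rad. 1 arcsec = 4.8481368e-06 rad, so 0.15617759 rad = 0.15617759 / 4.8481368e-06 = 32213.94 arcsec ≈ 3.221e+04 arcsec (4 s.f.).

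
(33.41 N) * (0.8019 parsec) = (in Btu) 33.41 N is already in N. 1 parsec = 3.0856776e+16 m, so 0.8019 parsec = 0.8019 * 3.0856776e+16 = 2.4744049e+16 m. Combine: 33.41 N * 2.4744049e+16 m = 8.2669866e+17 J. 1 Btu = 1055.0559 J, so 8.2669866e+17 J = 8.2669866e+17 / 1055.0559 = 7.8355914e+14 Btu ≈ 7.836e+14 Btu (4 s.f.). Final answer: 7.836e+14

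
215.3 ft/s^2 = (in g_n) 6.692. Check: 1 ft/s^2 = 0.3048 m/s^2, so 215.3 ft/s^2 = 215.3 * 0.3048 = 65.62344 m/s^2. 1 g_n = 9.80665 m/s^2, so 65.62344 m/s^2 = 65.62344 / 9.80665 = 6.6917286 g_n ≈ 6.692 g_n (4 s.f.).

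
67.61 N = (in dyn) 6.761e+06. Check: 1 dyn = 1e-05 N, so 67.61 N = 67.61 / 1e-05 = 6761000 dyn ≈ 6.761e+06 dyn (4 s.f.).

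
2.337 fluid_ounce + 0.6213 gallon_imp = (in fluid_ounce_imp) 1 fluid_ounce = 2.957353e-05 m^3, so 2.337 fluid_ounce = 2.337 * 2.957353e-05 = 6.9113339e-05 m^3. 1 gallon_imp = 0.00454609 m^3, so 0.6213 gallon_imp = 0.6213 * 0.00454609 = 0.0028244857 m^3. Sum: 6.9113339e-05 + 0.0028244857 = 0.0028935991 m^3. 1 fluid_ounce_imp = 2.8413063e-05 m^3, so 0.0028935991 m^3 = 0.0028935991 / 2.8413063e-05 = 101.84045 fluid_ounce_imp ≈ 101.8 fluid_ounce_imp (4 s.f.). Final answer: 101.8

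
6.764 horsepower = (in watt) 5044. Check: 1 horsepower = 745.69987 W, so 6.764 horsepower = 6.764 * 745.69987 = 5043.9139 W. 5043.9139 W = 5043.9139 watt ≈ 5044 watt (4 s.f.).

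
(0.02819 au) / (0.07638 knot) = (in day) 1 au = 1.4959787e+11 m, so 0.02819 au = 0.02819 * 1.4959787e+11 = 4.217164e+09 m. 1 knot = 0.51444444 m/s, so 0.07638 knot = 0.07638 * 0.51444444 = 0.039293267 m/s. Combine: 4.217164e+09 m / 0.039293267 m/s = 1.0732536e+11 s. 1 day = 86400 s, so 1.0732536e+11 s = 1.0732536e+11 / 86400 = 1242191.7 day ≈ 1.242e+06 day (4 s.f.). Final answer: 1.242e+06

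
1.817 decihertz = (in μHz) 1 decihertz = 0.1 Hz, so 1.817 decihertz = 1.817 * 0.1 = 0.1817 Hz. 1 μHz = 1e-06 Hz, so 0.1817 Hz = 0.1817 / 1e-06 = 181700 μHz ≈ 1.817e+05 μHz (4 s.f.). Final answer: 1.817e+05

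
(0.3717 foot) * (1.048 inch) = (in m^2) 1 foot = 0.3048 m, so 0.3717 foot = 0.3717 * 0.3048 = 0.11329416 m. 1 inch = 0.0254 m, so 1.048 inch = 1.048 * 0.0254 = 0.0266192 m. Combine: 0.11329416 m * 0.0266192 m = 0.0030157999 m^2. Result: 0.0030157999 m^2 ≈ 0.003016 m^2 (4 s.f.). Final answer: 0.003016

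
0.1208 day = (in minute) 174. Check: 1 day = 86400 s, so 0.1208 day = 0.1208 * 86400 = 10437.12 s. 1 minute = 60 s, so 10437.12 s = 10437.12 / 60 = 173.952 minute ≈ 174 minute (4 s.f.).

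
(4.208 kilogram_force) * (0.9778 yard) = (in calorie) 8.818. Check: 1 kilogram_force = 9.80665 N, so 4.208 kilogram_force = 4.208 * 9.80665 = 41.266383 N. 1 yard = 0.9144 m, so 0.9778 yard = 0.9778 * 0.9144 = 0.89410032 m. Combine: 41.266383 N * 0.89410032 m = 36.896286 J. 1 calorie = 4.184 J, so 36.896286 J = 36.896286 / 4.184 = 8.8184241 calorie ≈ 8.818 calorie (4 s.f.).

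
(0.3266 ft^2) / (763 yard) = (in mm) 0.04349. Check: 1 ft^2 = 0.09290304 m^2, so 0.3266 ft^2 = 0.3266 * 0.09290304 = 0.030342133 m^2. 1 yard = 0.9144 m, so 763 yard = 763 * 0.9144 = 697.6872 m. Combine: 0.030342133 m^2 / 697.6872 m = 4.3489594e-05 m. 1 mm = 0.001 m, so 4.3489594e-05 m = 4.3489594e-05 / 0.001 = 0.043489594 mm ≈ 0.04349 mm (4 s.f.).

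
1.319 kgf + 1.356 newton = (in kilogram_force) 1 kgf = 9.80665 N, so 1.319 kgf = 1.319 * 9.80665 = 12.934971 N. 1.356 newton = 1.356 N. Sum: 12.934971 + 1.356 = 14.290971 N. 1 kilogram_force = 9.80665 N, so 14.290971 N = 14.290971 / 9.80665 = 1.4572735 kilogram_force ≈ 1.457 kilogram_force (4 s.f.). Final answer: 1.457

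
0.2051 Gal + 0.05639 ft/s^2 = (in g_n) 1 Gal = 0.01 m/s^2, so 0.2051 Gal = 0.2051 * 0.01 = 0.002051 m/s^2. 1 ft/s^2 = 0.3048 m/s^2, so 0.05639 ft/s^2 = 0.05639 * 0.3048 = 0.017187672 m/s^2. Sum: 0.002051 + 0.017187672 = 0.019238672 m/s^2. 1 g_n = 9.80665 m/s^2, so 0.019238672 m/s^2 = 0.019238672 / 9.80665 = 0.0019617986 g_n ≈ 0.001962 g_n (4 s.f.). Final answer: 0.001962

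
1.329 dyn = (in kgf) 1.355e-06. Check: 1 dyn = 1e-05 N, so 1.329 dyn = 1.329 * 1e-05 = 1.329e-05 N. 1 kgf = 9.80665 N, so 1.329e-05 N = 1.329e-05 / 9.80665 = 1.3552028e-06 kgf ≈ 1.355e-06 kgf (4 s.f.).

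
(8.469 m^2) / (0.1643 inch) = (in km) 8.469 m^2 is already in m^2. 1 inch = 0.0254 m, so 0.1643 inch = 0.1643 * 0.0254 = 0.00417322 m. Combine: 8.469 m^2 / 0.00417322 m = 2029.3682 m. 1 km = 1000 m, so 2029.3682 m = 2029.3682 / 1000 = 2.0293682 km ≈ 2.029 km (4 s.f.). Final answer: 2.029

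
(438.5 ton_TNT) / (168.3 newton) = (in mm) 1.09e+13. Check: 1 ton_TNT = 4.184e+09 J, so 438.5 ton_TNT = 438.5 * 4.184e+09 = 1.834684e+12 J. 168.3 newton = 168.3 N. Combine: 1.834684e+12 J / 168.3 N = 1.0901272e+10 m. 1 mm = 0.001 m, so 1.0901272e+10 m = 1.0901272e+10 / 0.001 = 1.0901272e+13 mm ≈ 1.09e+13 mm (4 s.f.).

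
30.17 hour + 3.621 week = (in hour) 1 hour = 3600 s, so 30.17 hour = 30.17 * 3600 = 108612 s. 1 week = 604800 s, so 3.621 week = 3.621 * 604800 = 2189980.8 s. Sum: 108612 + 2189980.8 = 2298592.8 s. 1 hour = 3600 s, so 2298592.8 s = 2298592.8 / 3600 = 638.498 hour ≈ 638.5 hour (4 s.f.). Final answer: 638.5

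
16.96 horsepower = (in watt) 1 horsepower = 745.69987 W, so 16.96 horsepower = 16.96 * 745.69987 = 12647.07 W. 12647.07 W = 12647.07 watt ≈ 1.265e+04 watt (4 s.f.). Final answer: 1.265e+04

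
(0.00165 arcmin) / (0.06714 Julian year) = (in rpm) 2.163e-12. Check: 1 arcmin = 0.00029088821 rad, so 0.00165 arcmin = 0.00165 * 0.00029088821 = 4.7996554e-07 rad. 1 Julian year = 31557600 s, so 0.06714 Julian year = 0.06714 * 31557600 = 2118777.3 s. Combine: 4.7996554e-07 rad / 2118777.3 s = 2.265295e-13 rad/s. 1 rpm = 0.10471976 rad/s, so 2.265295e-13 rad/s = 2.265295e-13 / 0.10471976 = 2.1631973e-12 rpm ≈ 2.163e-12 rpm (4 s.f.).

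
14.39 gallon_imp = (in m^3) 0.06542. Check: 1 gallon_imp = 0.00454609 m^3, so 14.39 gallon_imp = 14.39 * 0.00454609 = 0.065418235 m^3. Result: 0.065418235 m^3 ≈ 0.06542 m^3 (4 s.f.).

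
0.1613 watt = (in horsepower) 0.0002163. Check: 0.1613 watt = 0.1613 W. 1 horsepower = 745.69987 W, so 0.1613 W = 0.1613 / 745.69987 = 0.00021630686 horsepower ≈ 0.0002163 horsepower (4 s.f.).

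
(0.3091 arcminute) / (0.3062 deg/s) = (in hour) 4.673e-06. Check: 1 arcminute = 0.00029088821 rad, so 0.3091 arcminute = 0.3091 * 0.00029088821 = 8.9913545e-05 rad. 1 deg/s = 0.017453293 rad/s, so 0.3062 deg/s = 0.3062 * 0.017453293 = 0.0053441982 rad/s. Combine: 8.9913545e-05 rad / 0.0053441982 rad/s = 0.016824516 s. 1 hour = 3600 s, so 0.016824516 s = 0.016824516 / 3600 = 4.6734765e-06 hour ≈ 4.673e-06 hour (4 s.f.).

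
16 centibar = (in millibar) 160. Check: 1 centibar = 1000 Pa, so 16 centibar = 16 * 1000 = 16000 Pa. 1 millibar = 100 Pa, so 16000 Pa = 16000 / 100 = 160 millibar.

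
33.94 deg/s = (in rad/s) 0.5924. Check: 1 deg/s = 0.017453293 rad/s, so 33.94 deg/s = 33.94 * 0.017453293 = 0.59236475 rad/s. Result: 0.59236475 rad/s ≈ 0.5924 rad/s (4 s.f.).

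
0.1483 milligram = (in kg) 1.483e-07. Check: 1 milligram = 1e-06 kg, so 0.1483 milligram = 0.1483 * 1e-06 = 1.483e-07 kg. Result: 1.483e-07 kg.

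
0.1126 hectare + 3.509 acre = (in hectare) 1 hectare = 10000 m^2, so 0.1126 hectare = 0.1126 * 10000 = 1126 m^2. 1 acre = 4046.8564 m^2, so 3.509 acre = 3.509 * 4046.8564 = 14200.419 m^2. Sum: 1126 + 14200.419 = 15326.419 m^2. 1 hectare = 10000 m^2, so 15326.419 m^2 = 15326.419 / 10000 = 1.5326419 hectare ≈ 1.533 hectare (4 s.f.). Final answer: 1.533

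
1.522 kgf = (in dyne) 1 kgf = 9.80665 N, so 1.522 kgf = 1.522 * 9.80665 = 14.925721 N. 1 dyne = 1e-05 N, so 14.925721 N = 14.925721 / 1e-05 = 1492572.1 dyne ≈ 1.493e+06 dyne (4 s.f.). Final answer: 1.493e+06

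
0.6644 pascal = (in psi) 0.6644 pascal = 0.6644 Pa. 1 psi = 6894.7573 Pa, so 0.6644 Pa = 0.6644 / 6894.7573 = 9.6363073e-05 psi ≈ 9.636e-05 psi (4 s.f.). Final answer: 9.636e-05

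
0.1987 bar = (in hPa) 1 bar = 100000 Pa, so 0.1987 bar = 0.1987 * 100000 = 19870 Pa. 1 hPa = 100 Pa, so 19870 Pa = 19870 / 100 = 198.7 hPa. Final answer: 198.7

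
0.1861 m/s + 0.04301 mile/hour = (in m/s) 0.1861 m/s is already in m/s. 1 mile/hour = 0.44704 m/s, so 0.04301 mile/hour = 0.04301 * 0.44704 = 0.01922719 m/s. Sum: 0.1861 + 0.01922719 = 0.20532719 m/s. Result: 0.20532719 m/s ≈ 0.2053 m/s (4 s.f.). Final answer: 0.2053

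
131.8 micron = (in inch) 0.005189. Check: 1 micron = 1e-06 m, so 131.8 micron = 131.8 * 1e-06 = 0.0001318 m. 1 inch = 0.0254 m, so 0.0001318 m = 0.0001318 / 0.0254 = 0.0051889764 inch ≈ 0.005189 inch (4 s.f.).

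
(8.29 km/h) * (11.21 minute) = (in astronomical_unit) 1 km/h = 0.27777778 m/s, so 8.29 km/h = 8.29 * 0.27777778 = 2.3027778 m/s. 1 minute = 60 s, so 11.21 minute = 11.21 * 60 = 672.6 s. Combine: 2.3027778 m/s * 672.6 s = 1548.8483 m. 1 astronomical_unit = 1.4959787e+11 m, so 1548.8483 m = 1548.8483 / 1.4959787e+11 = 1.0353412e-08 astronomical_unit ≈ 1.035e-08 astronomical_unit (4 s.f.). Final answer: 1.035e-08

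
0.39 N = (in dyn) 3.9e+04. Check: 1 dyn = 1e-05 N, so 0.39 N = 0.39 / 1e-05 = 39000 dyn ≈ 3.9e+04 dyn (4 s.f.).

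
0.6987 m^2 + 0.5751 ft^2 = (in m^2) 0.6987 m^2 is already in m^2. 1 ft^2 = 0.09290304 m^2, so 0.5751 ft^2 = 0.5751 * 0.09290304 = 0.053428538 m^2. Sum: 0.6987 + 0.053428538 = 0.75212854 m^2. Result: 0.75212854 m^2 ≈ 0.7521 m^2 (4 s.f.). Final answer: 0.7521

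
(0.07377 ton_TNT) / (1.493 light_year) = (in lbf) 4.912e-09. Check: 1 ton_TNT = 4.184e+09 J, so 0.07377 ton_TNT = 0.07377 * 4.184e+09 = 3.0865368e+08 J. 1 light_year = 9.4607305e+15 m, so 1.493 light_year = 1.493 * 9.4607305e+15 = 1.4124871e+16 m. Combine: 3.0865368e+08 J / 1.4124871e+16 m = 2.1851788e-08 N. 1 lbf = 4.4482216 N, so 2.1851788e-08 N = 2.1851788e-08 / 4.4482216 = 4.9124774e-09 lbf ≈ 4.912e-09 lbf (4 s.f.).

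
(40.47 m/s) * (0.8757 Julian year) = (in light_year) 40.47 m/s is already in m/s. 1 Julian year = 31557600 s, so 0.8757 Julian year = 0.8757 * 31557600 = 27634990 s. Combine: 40.47 m/s * 27634990 s = 1.1183881e+09 m. 1 light_year = 9.4607305e+15 m, so 1.1183881e+09 m = 1.1183881e+09 / 9.4607305e+15 = 1.1821371e-07 light_year ≈ 1.182e-07 light_year (4 s.f.). Final answer: 1.182e-07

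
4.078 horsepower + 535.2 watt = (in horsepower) 4.796. Check: 1 horsepower = 745.69987 W, so 4.078 horsepower = 4.078 * 745.69987 = 3040.9641 W. 535.2 watt = 535.2 W. Sum: 3040.9641 + 535.2 = 3576.1641 W. 1 horsepower = 745.69987 W, so 3576.1641 W = 3576.1641 / 745.69987 = 4.795715 horsepower ≈ 4.796 horsepower (4 s.f.).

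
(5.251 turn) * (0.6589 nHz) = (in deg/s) 1.246e-06. Check: 1 turn = 6.2831853 rad, so 5.251 turn = 5.251 * 6.2831853 = 32.993006 rad. 1 nHz = 1e-09 Hz, so 0.6589 nHz = 0.6589 * 1e-09 = 6.589e-10 Hz. Combine: 32.993006 rad * 6.589e-10 Hz = 2.1739092e-08 rad/s. 1 deg/s = 0.017453293 rad/s, so 2.1739092e-08 rad/s = 2.1739092e-08 / 0.017453293 = 1.2455582e-06 deg/s ≈ 1.246e-06 deg/s (4 s.f.).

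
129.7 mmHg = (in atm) 0.1707. Check: 1 mmHg = 133.32237 Pa, so 129.7 mmHg = 129.7 * 133.32237 = 17291.911 Pa. 1 atm = 101325 Pa, so 17291.911 Pa = 17291.911 / 101325 = 0.17065789 atm ≈ 0.1707 atm (4 s.f.).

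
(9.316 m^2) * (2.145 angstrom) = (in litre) 9.316 m^2 is already in m^2. 1 angstrom = 1e-10 m, so 2.145 angstrom = 2.145 * 1e-10 = 2.145e-10 m. Combine: 9.316 m^2 * 2.145e-10 m = 1.998282e-09 m^3. 1 litre = 0.001 m^3, so 1.998282e-09 m^3 = 1.998282e-09 / 0.001 = 1.998282e-06 litre ≈ 1.998e-06 litre (4 s.f.). Final answer: 1.998e-06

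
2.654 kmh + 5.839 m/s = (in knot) 1 kmh = 0.27777778 m/s, so 2.654 kmh = 2.654 * 0.27777778 = 0.73722222 m/s. 5.839 m/s is already in m/s. Sum: 0.73722222 + 5.839 = 6.5762222 m/s. 1 knot = 0.51444444 m/s, so 6.5762222 m/s = 6.5762222 / 0.51444444 = 12.783153 knot ≈ 12.78 knot (4 s.f.). Final answer: 12.78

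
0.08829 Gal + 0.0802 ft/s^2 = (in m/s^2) 0.02533. Check: 1 Gal = 0.01 m/s^2, so 0.08829 Gal = 0.08829 * 0.01 = 0.0008829 m/s^2. 1 ft/s^2 = 0.3048 m/s^2, so 0.0802 ft/s^2 = 0.0802 * 0.3048 = 0.02444496 m/s^2. Sum: 0.0008829 + 0.02444496 = 0.02532786 m/s^2. Result: 0.02532786 m/s^2 ≈ 0.02533 m/s^2 (4 s.f.).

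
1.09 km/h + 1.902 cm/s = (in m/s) 0.3218. Check: 1 km/h = 0.27777778 m/s, so 1.09 km/h = 1.09 * 0.27777778 = 0.30277778 m/s. 1 cm/s = 0.01 m/s, so 1.902 cm/s = 1.902 * 0.01 = 0.01902 m/s. Sum: 0.30277778 + 0.01902 = 0.32179778 m/s. Result: 0.32179778 m/s ≈ 0.3218 m/s (4 s.f.).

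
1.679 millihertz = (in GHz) 1.679e-12. Check: 1 millihertz = 0.001 Hz, so 1.679 millihertz = 1.679 * 0.001 = 0.001679 Hz. 1 GHz = 1e+09 Hz, so 0.001679 Hz = 0.001679 / 1e+09 = 1.679e-12 GHz.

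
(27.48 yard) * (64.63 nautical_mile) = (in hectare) 300.8. Check: 1 yard = 0.9144 m, so 27.48 yard = 27.48 * 0.9144 = 25.127712 m. 1 nautical_mile = 1852 m, so 64.63 nautical_mile = 64.63 * 1852 = 119694.76 m. Combine: 25.127712 m * 119694.76 m = 3007655.5 m^2. 1 hectare = 10000 m^2, so 3007655.5 m^2 = 3007655.5 / 10000 = 300.76555 hectare ≈ 300.8 hectare (4 s.f.).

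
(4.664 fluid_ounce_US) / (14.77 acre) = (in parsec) 7.478e-26. Check: 1 fluid_ounce_US = 2.957353e-05 m^3, so 4.664 fluid_ounce_US = 4.664 * 2.957353e-05 = 0.00013793094 m^3. 1 acre = 4046.8564 m^2, so 14.77 acre = 14.77 * 4046.8564 = 59772.069 m^2. Combine: 0.00013793094 m^3 / 59772.069 m^2 = 2.3076153e-09 m. 1 parsec = 3.0856776e+16 m, so 2.3076153e-09 m = 2.3076153e-09 / 3.0856776e+16 = 7.4784719e-26 parsec ≈ 7.478e-26 parsec (4 s.f.).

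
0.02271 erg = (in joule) 1 erg = 1e-07 J, so 0.02271 erg = 0.02271 * 1e-07 = 2.271e-09 J. 2.271e-09 J = 2.271e-09 joule. Final answer: 2.271e-09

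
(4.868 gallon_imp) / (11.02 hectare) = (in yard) 1 gallon_imp = 0.00454609 m^3, so 4.868 gallon_imp = 4.868 * 0.00454609 = 0.022130366 m^3. 1 hectare = 10000 m^2, so 11.02 hectare = 11.02 * 10000 = 110200 m^2. Combine: 0.022130366 m^3 / 110200 m^2 = 2.0082002e-07 m. 1 yard = 0.9144 m, so 2.0082002e-07 m = 2.0082002e-07 / 0.9144 = 2.1961944e-07 yard ≈ 2.196e-07 yard (4 s.f.). Final answer: 2.196e-07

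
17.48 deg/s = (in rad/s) 0.3051. Check: 1 deg/s = 0.017453293 rad/s, so 17.48 deg/s = 17.48 * 0.017453293 = 0.30508355 rad/s. Result: 0.30508355 rad/s ≈ 0.3051 rad/s (4 s.f.).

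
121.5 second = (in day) 121.5 second = 121.5 s. 1 day = 86400 s, so 121.5 s = 121.5 / 86400 = 0.00140625 day ≈ 0.001406 day (4 s.f.). Final answer: 0.001406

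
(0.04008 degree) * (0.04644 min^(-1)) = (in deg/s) 1 degree = 0.017453293 rad, so 0.04008 degree = 0.04008 * 0.017453293 = 0.00069952796 rad. 1 min^(-1) = 0.016666667 Hz, so 0.04644 min^(-1) = 0.04644 * 0.016666667 = 0.000774 Hz. Combine: 0.00069952796 rad * 0.000774 Hz = 5.4143464e-07 rad/s. 1 deg/s = 0.017453293 rad/s, so 5.4143464e-07 rad/s = 5.4143464e-07 / 0.017453293 = 3.102192e-05 deg/s ≈ 3.102e-05 deg/s (4 s.f.). Final answer: 3.102e-05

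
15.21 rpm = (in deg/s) 1 rpm = 0.10471976 rad/s, so 15.21 rpm = 15.21 * 0.10471976 = 1.5927875 rad/s. 1 deg/s = 0.017453293 rad/s, so 1.5927875 rad/s = 1.5927875 / 0.017453293 = 91.26 deg/s. Final answer: 91.26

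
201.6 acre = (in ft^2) 1 acre = 4046.8564 m^2, so 201.6 acre = 201.6 * 4046.8564 = 815846.25 m^2. 1 ft^2 = 0.09290304 m^2, so 815846.25 m^2 = 815846.25 / 0.09290304 = 8781696 ft^2 ≈ 8.782e+06 ft^2 (4 s.f.). Final answer: 8.782e+06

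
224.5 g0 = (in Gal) 1 g0 = 9.80665 m/s^2, so 224.5 g0 = 224.5 * 9.80665 = 2201.5929 m/s^2. 1 Gal = 0.01 m/s^2, so 2201.5929 m/s^2 = 2201.5929 / 0.01 = 220159.29 Gal ≈ 2.202e+05 Gal (4 s.f.). Final answer: 2.202e+05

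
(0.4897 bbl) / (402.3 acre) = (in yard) 5.23e-08. Check: 1 bbl = 0.15898729 m^3, so 0.4897 bbl = 0.4897 * 0.15898729 = 0.077856078 m^3. 1 acre = 4046.8564 m^2, so 402.3 acre = 402.3 * 4046.8564 = 1628050.3 m^2. Combine: 0.077856078 m^3 / 1628050.3 m^2 = 4.7821665e-08 m. 1 yard = 0.9144 m, so 4.7821665e-08 m = 4.7821665e-08 / 0.9144 = 5.2298409e-08 yard ≈ 5.23e-08 yard (4 s.f.).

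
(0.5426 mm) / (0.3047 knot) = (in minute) 5.769e-05. Check: 1 mm = 0.001 m, so 0.5426 mm = 0.5426 * 0.001 = 0.0005426 m. 1 knot = 0.51444444 m/s, so 0.3047 knot = 0.3047 * 0.51444444 = 0.15675122 m/s. Combine: 0.0005426 m / 0.15675122 m/s = 0.003461536 s. 1 minute = 60 s, so 0.003461536 s = 0.003461536 / 60 = 5.7692267e-05 minute ≈ 5.769e-05 minute (4 s.f.).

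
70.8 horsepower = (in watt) 5.28e+04. Check: 1 horsepower = 745.69987 W, so 70.8 horsepower = 70.8 * 745.69987 = 52795.551 W. 52795.551 W = 52795.551 watt ≈ 5.28e+04 watt (4 s.f.).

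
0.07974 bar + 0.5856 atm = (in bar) 0.6731. Check: 1 bar = 100000 Pa, so 0.07974 bar = 0.07974 * 100000 = 7974 Pa. 1 atm = 101325 Pa, so 0.5856 atm = 0.5856 * 101325 = 59335.92 Pa. Sum: 7974 + 59335.92 = 67309.92 Pa. 1 bar = 100000 Pa, so 67309.92 Pa = 67309.92 / 100000 = 0.6730992 bar ≈ 0.6731 bar (4 s.f.).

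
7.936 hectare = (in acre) 1 hectare = 10000 m^2, so 7.936 hectare = 7.936 * 10000 = 79360 m^2. 1 acre = 4046.8564 m^2, so 79360 m^2 = 79360 / 4046.8564 = 19.610283 acre ≈ 19.61 acre (4 s.f.). Final answer: 19.61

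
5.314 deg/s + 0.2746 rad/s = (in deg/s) 1 deg/s = 0.017453293 rad/s, so 5.314 deg/s = 5.314 * 0.017453293 = 0.092746796 rad/s. 0.2746 rad/s is already in rad/s. Sum: 0.092746796 + 0.2746 = 0.3673468 rad/s. 1 deg/s = 0.017453293 rad/s, so 0.3673468 rad/s = 0.3673468 / 0.017453293 = 21.047421 deg/s ≈ 21.05 deg/s (4 s.f.). Final answer: 21.05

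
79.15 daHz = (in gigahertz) 1 daHz = 10 Hz, so 79.15 daHz = 79.15 * 10 = 791.5 Hz. 1 gigahertz = 1e+09 Hz, so 791.5 Hz = 791.5 / 1e+09 = 7.915e-07 gigahertz. Final answer: 7.915e-07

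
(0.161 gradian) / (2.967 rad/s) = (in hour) 1 gradian = 0.015707963 rad, so 0.161 gradian = 0.161 * 0.015707963 = 0.0025289821 rad. 2.967 rad/s is already in rad/s. Combine: 0.0025289821 rad / 2.967 rad/s = 0.0008523701 s. 1 hour = 3600 s, so 0.0008523701 s = 0.0008523701 / 3600 = 2.3676947e-07 hour ≈ 2.368e-07 hour (4 s.f.). Final answer: 2.368e-07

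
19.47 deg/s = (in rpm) 1 deg/s = 0.017453293 rad/s, so 19.47 deg/s = 19.47 * 0.017453293 = 0.33981561 rad/s. 1 rpm = 0.10471976 rad/s, so 0.33981561 rad/s = 0.33981561 / 0.10471976 = 3.245 rpm. Final answer: 3.245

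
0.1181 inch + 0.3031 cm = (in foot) 1 inch = 0.0254 m, so 0.1181 inch = 0.1181 * 0.0254 = 0.00299974 m. 1 cm = 0.01 m, so 0.3031 cm = 0.3031 * 0.01 = 0.003031 m. Sum: 0.00299974 + 0.003031 = 0.00603074 m. 1 foot = 0.3048 m, so 0.00603074 m = 0.00603074 / 0.3048 = 0.019785892 foot ≈ 0.01979 foot (4 s.f.). Final answer: 0.01979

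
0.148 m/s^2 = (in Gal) 1 Gal = 0.01 m/s^2, so 0.148 m/s^2 = 0.148 / 0.01 = 14.8 Gal. Final answer: 14.8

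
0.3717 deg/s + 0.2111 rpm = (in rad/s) 1 deg/s = 0.017453293 rad/s, so 0.3717 deg/s = 0.3717 * 0.017453293 = 0.0064873888 rad/s. 1 rpm = 0.10471976 rad/s, so 0.2111 rpm = 0.2111 * 0.10471976 = 0.02210634 rad/s. Sum: 0.0064873888 + 0.02210634 = 0.028593729 rad/s. Result: 0.028593729 rad/s ≈ 0.02859 rad/s (4 s.f.). Final answer: 0.02859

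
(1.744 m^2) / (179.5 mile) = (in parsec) 1.744 m^2 is already in m^2. 1 mile = 1609.344 m, so 179.5 mile = 179.5 * 1609.344 = 288877.25 m. Combine: 1.744 m^2 / 288877.25 m = 6.0371663e-06 m. 1 parsec = 3.0856776e+16 m, so 6.0371663e-06 m = 6.0371663e-06 / 3.0856776e+16 = 1.9565124e-22 parsec ≈ 1.957e-22 parsec (4 s.f.). Final answer: 1.957e-22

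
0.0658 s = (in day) 7.616e-07. Check: 1 day = 86400 s, so 0.0658 s = 0.0658 / 86400 = 7.6157407e-07 day ≈ 7.616e-07 day (4 s.f.).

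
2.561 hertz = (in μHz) 2.561e+06. Check: 2.561 hertz = 2.561 Hz. 1 μHz = 1e-06 Hz, so 2.561 Hz = 2.561 / 1e-06 = 2561000 μHz ≈ 2.561e+06 μHz (4 s.f.).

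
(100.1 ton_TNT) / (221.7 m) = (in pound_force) 1 ton_TNT = 4.184e+09 J, so 100.1 ton_TNT = 100.1 * 4.184e+09 = 4.188184e+11 J. 221.7 m is already in m. Combine: 4.188184e+11 J / 221.7 m = 1.8891222e+09 N. 1 pound_force = 4.4482216 N, so 1.8891222e+09 N = 1.8891222e+09 / 4.4482216 = 4.2469157e+08 pound_force ≈ 4.247e+08 pound_force (4 s.f.). Final answer: 4.247e+08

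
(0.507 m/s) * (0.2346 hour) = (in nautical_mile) 0.507 m/s is already in m/s. 1 hour = 3600 s, so 0.2346 hour = 0.2346 * 3600 = 844.56 s. Combine: 0.507 m/s * 844.56 s = 428.19192 m. 1 nautical_mile = 1852 m, so 428.19192 m = 428.19192 / 1852 = 0.23120514 nautical_mile ≈ 0.2312 nautical_mile (4 s.f.). Final answer: 0.2312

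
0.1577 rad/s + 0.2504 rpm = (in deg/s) 0.1577 rad/s is already in rad/s. 1 rpm = 0.10471976 rad/s, so 0.2504 rpm = 0.2504 * 0.10471976 = 0.026221827 rad/s. Sum: 0.1577 + 0.026221827 = 0.18392183 rad/s. 1 deg/s = 0.017453293 rad/s, so 0.18392183 rad/s = 0.18392183 / 0.017453293 = 10.537944 deg/s ≈ 10.54 deg/s (4 s.f.). Final answer: 10.54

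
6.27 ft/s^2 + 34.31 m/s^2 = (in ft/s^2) 118.8. Check: 1 ft/s^2 = 0.3048 m/s^2, so 6.27 ft/s^2 = 6.27 * 0.3048 = 1.911096 m/s^2. 34.31 m/s^2 is already in m/s^2. Sum: 1.911096 + 34.31 = 36.221096 m/s^2. 1 ft/s^2 = 0.3048 m/s^2, so 36.221096 m/s^2 = 36.221096 / 0.3048 = 118.83562 ft/s^2 ≈ 118.8 ft/s^2 (4 s.f.).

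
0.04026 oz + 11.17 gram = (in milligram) 1 oz = 0.028349523 kg, so 0.04026 oz = 0.04026 * 0.028349523 = 0.0011413518 kg. 1 gram = 0.001 kg, so 11.17 gram = 11.17 * 0.001 = 0.01117 kg. Sum: 0.0011413518 + 0.01117 = 0.012311352 kg. 1 milligram = 1e-06 kg, so 0.012311352 kg = 0.012311352 / 1e-06 = 12311.352 milligram ≈ 1.231e+04 milligram (4 s.f.). Final answer: 1.231e+04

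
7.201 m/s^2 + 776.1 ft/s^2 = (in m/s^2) 7.201 m/s^2 is already in m/s^2. 1 ft/s^2 = 0.3048 m/s^2, so 776.1 ft/s^2 = 776.1 * 0.3048 = 236.55528 m/s^2. Sum: 7.201 + 236.55528 = 243.75628 m/s^2. Result: 243.75628 m/s^2 ≈ 243.8 m/s^2 (4 s.f.). Final answer: 243.8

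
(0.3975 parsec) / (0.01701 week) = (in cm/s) 1 parsec = 3.0856776e+16 m, so 0.3975 parsec = 0.3975 * 3.0856776e+16 = 1.2265568e+16 m. 1 week = 604800 s, so 0.01701 week = 0.01701 * 604800 = 10287.648 s. Combine: 1.2265568e+16 m / 10287.648 s = 1.1922617e+12 m/s. 1 cm/s = 0.01 m/s, so 1.1922617e+12 m/s = 1.1922617e+12 / 0.01 = 1.1922617e+14 cm/s ≈ 1.192e+14 cm/s (4 s.f.). Final answer: 1.192e+14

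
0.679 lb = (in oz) 1 lb = 0.45359237 kg, so 0.679 lb = 0.679 * 0.45359237 = 0.30798922 kg. 1 oz = 0.028349523 kg, so 0.30798922 kg = 0.30798922 / 0.028349523 = 10.864 oz ≈ 10.86 oz (4 s.f.). Final answer: 10.86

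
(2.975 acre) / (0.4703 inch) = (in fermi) 1.008e+21. Check: 1 acre = 4046.8564 m^2, so 2.975 acre = 2.975 * 4046.8564 = 12039.398 m^2. 1 inch = 0.0254 m, so 0.4703 inch = 0.4703 * 0.0254 = 0.01194562 m. Combine: 12039.398 m^2 / 0.01194562 m = 1007850.4 m. 1 fermi = 1e-15 m, so 1007850.4 m = 1007850.4 / 1e-15 = 1.0078504e+21 fermi ≈ 1.008e+21 fermi (4 s.f.).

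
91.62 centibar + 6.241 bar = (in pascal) 7.157e+05. Check: 1 centibar = 1000 Pa, so 91.62 centibar = 91.62 * 1000 = 91620 Pa. 1 bar = 100000 Pa, so 6.241 bar = 6.241 * 100000 = 624100 Pa. Sum: 91620 + 624100 = 715720 Pa. 715720 Pa = 715720 pascal ≈ 7.157e+05 pascal (4 s.f.).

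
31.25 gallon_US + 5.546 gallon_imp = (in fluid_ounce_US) 1 gallon_US = 0.0037854118 m^3, so 31.25 gallon_US = 31.25 * 0.0037854118 = 0.11829412 m^3. 1 gallon_imp = 0.00454609 m^3, so 5.546 gallon_imp = 5.546 * 0.00454609 = 0.025212615 m^3. Sum: 0.11829412 + 0.025212615 = 0.14350673 m^3. 1 fluid_ounce_US = 2.957353e-05 m^3, so 0.14350673 m^3 = 0.14350673 / 2.957353e-05 = 4852.5399 fluid_ounce_US ≈ 4853 fluid_ounce_US (4 s.f.). Final answer: 4853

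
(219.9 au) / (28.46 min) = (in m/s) 1 au = 1.4959787e+11 m, so 219.9 au = 219.9 * 1.4959787e+11 = 3.2896572e+13 m. 1 min = 60 s, so 28.46 min = 28.46 * 60 = 1707.6 s. Combine: 3.2896572e+13 m / 1707.6 s = 1.92648e+10 m/s. Result: 1.92648e+10 m/s ≈ 1.926e+10 m/s (4 s.f.). Final answer: 1.926e+10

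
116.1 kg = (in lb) 1 lb = 0.45359237 kg, so 116.1 kg = 116.1 / 0.45359237 = 255.95669 lb ≈ 256 lb (4 s.f.). Final answer: 256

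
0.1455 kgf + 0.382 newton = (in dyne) 1 kgf = 9.80665 N, so 0.1455 kgf = 0.1455 * 9.80665 = 1.4268676 N. 0.382 newton = 0.382 N. Sum: 1.4268676 + 0.382 = 1.8088676 N. 1 dyne = 1e-05 N, so 1.8088676 N = 1.8088676 / 1e-05 = 180886.76 dyne ≈ 1.809e+05 dyne (4 s.f.). Final answer: 1.809e+05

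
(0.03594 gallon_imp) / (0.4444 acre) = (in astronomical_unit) 6.073e-19. Check: 1 gallon_imp = 0.00454609 m^3, so 0.03594 gallon_imp = 0.03594 * 0.00454609 = 0.00016338647 m^3. 1 acre = 4046.8564 m^2, so 0.4444 acre = 0.4444 * 4046.8564 = 1798.423 m^2. Combine: 0.00016338647 m^3 / 1798.423 m^2 = 9.0849859e-08 m. 1 astronomical_unit = 1.4959787e+11 m, so 9.0849859e-08 m = 9.0849859e-08 / 1.4959787e+11 = 6.0729379e-19 astronomical_unit ≈ 6.073e-19 astronomical_unit (4 s.f.).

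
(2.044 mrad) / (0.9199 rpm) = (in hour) 1 mrad = 0.001 rad, so 2.044 mrad = 2.044 * 0.001 = 0.002044 rad. 1 rpm = 0.10471976 rad/s, so 0.9199 rpm = 0.9199 * 0.10471976 = 0.096331703 rad/s. Combine: 0.002044 rad / 0.096331703 rad/s = 0.021218352 s. 1 hour = 3600 s, so 0.021218352 s = 0.021218352 / 3600 = 5.8939867e-06 hour ≈ 5.894e-06 hour (4 s.f.). Final answer: 5.894e-06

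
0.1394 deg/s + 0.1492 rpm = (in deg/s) 1.035. Check: 1 deg/s = 0.017453293 rad/s, so 0.1394 deg/s = 0.1394 * 0.017453293 = 0.002432989 rad/s. 1 rpm = 0.10471976 rad/s, so 0.1492 rpm = 0.1492 * 0.10471976 = 0.015624187 rad/s. Sum: 0.002432989 + 0.015624187 = 0.018057176 rad/s. 1 deg/s = 0.017453293 rad/s, so 0.018057176 rad/s = 0.018057176 / 0.017453293 = 1.0346 deg/s ≈ 1.035 deg/s (4 s.f.).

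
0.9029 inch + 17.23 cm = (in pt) 553.4. Check: 1 inch = 0.0254 m, so 0.9029 inch = 0.9029 * 0.0254 = 0.02293366 m. 1 cm = 0.01 m, so 17.23 cm = 17.23 * 0.01 = 0.1723 m. Sum: 0.02293366 + 0.1723 = 0.19523366 m. 1 pt = 0.00035277778 m, so 0.19523366 m = 0.19523366 / 0.00035277778 = 553.41825 pt ≈ 553.4 pt (4 s.f.).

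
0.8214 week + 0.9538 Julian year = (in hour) 8499. Check: 1 week = 604800 s, so 0.8214 week = 0.8214 * 604800 = 496782.72 s. 1 Julian year = 31557600 s, so 0.9538 Julian year = 0.9538 * 31557600 = 30099639 s. Sum: 496782.72 + 30099639 = 30596422 s. 1 hour = 3600 s, so 30596422 s = 30596422 / 3600 = 8499.006 hour ≈ 8499 hour (4 s.f.).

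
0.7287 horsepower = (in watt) 1 horsepower = 745.69987 W, so 0.7287 horsepower = 0.7287 * 745.69987 = 543.3915 W. 543.3915 W = 543.3915 watt ≈ 543.4 watt (4 s.f.). Final answer: 543.4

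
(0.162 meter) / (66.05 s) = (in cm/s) 0.2453. Check: 0.162 meter = 0.162 m. 66.05 s is already in s. Combine: 0.162 m / 66.05 s = 0.0024526874 m/s. 1 cm/s = 0.01 m/s, so 0.0024526874 m/s = 0.0024526874 / 0.01 = 0.24526874 cm/s ≈ 0.2453 cm/s (4 s.f.).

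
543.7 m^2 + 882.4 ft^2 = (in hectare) 0.06257. Check: 543.7 m^2 is already in m^2. 1 ft^2 = 0.09290304 m^2, so 882.4 ft^2 = 882.4 * 0.09290304 = 81.977642 m^2. Sum: 543.7 + 81.977642 = 625.67764 m^2. 1 hectare = 10000 m^2, so 625.67764 m^2 = 625.67764 / 10000 = 0.062567764 hectare ≈ 0.06257 hectare (4 s.f.).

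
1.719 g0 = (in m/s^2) 1 g0 = 9.80665 m/s^2, so 1.719 g0 = 1.719 * 9.80665 = 16.857631 m/s^2. Result: 16.857631 m/s^2 ≈ 16.86 m/s^2 (4 s.f.). Final answer: 16.86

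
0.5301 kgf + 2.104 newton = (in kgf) 1 kgf = 9.80665 N, so 0.5301 kgf = 0.5301 * 9.80665 = 5.1985052 N. 2.104 newton = 2.104 N. Sum: 5.1985052 + 2.104 = 7.3025052 N. 1 kgf = 9.80665 N, so 7.3025052 N = 7.3025052 / 9.80665 = 0.74464829 kgf ≈ 0.7446 kgf (4 s.f.). Final answer: 0.7446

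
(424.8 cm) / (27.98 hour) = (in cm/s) 0.004217. Check: 1 cm = 0.01 m, so 424.8 cm = 424.8 * 0.01 = 4.248 m. 1 hour = 3600 s, so 27.98 hour = 27.98 * 3600 = 100728 s. Combine: 4.248 m / 100728 s = 4.2172981e-05 m/s. 1 cm/s = 0.01 m/s, so 4.2172981e-05 m/s = 4.2172981e-05 / 0.01 = 0.0042172981 cm/s ≈ 0.004217 cm/s (4 s.f.).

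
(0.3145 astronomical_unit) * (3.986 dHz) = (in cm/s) 1.875e+12. Check: 1 astronomical_unit = 1.4959787e+11 m, so 0.3145 astronomical_unit = 0.3145 * 1.4959787e+11 = 4.704853e+10 m. 1 dHz = 0.1 Hz, so 3.986 dHz = 3.986 * 0.1 = 0.3986 Hz. Combine: 4.704853e+10 m * 0.3986 Hz = 1.8753544e+10 m/s. 1 cm/s = 0.01 m/s, so 1.8753544e+10 m/s = 1.8753544e+10 / 0.01 = 1.8753544e+12 cm/s ≈ 1.875e+12 cm/s (4 s.f.).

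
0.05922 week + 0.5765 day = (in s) 1 week = 604800 s, so 0.05922 week = 0.05922 * 604800 = 35816.256 s. 1 day = 86400 s, so 0.5765 day = 0.5765 * 86400 = 49809.6 s. Sum: 35816.256 + 49809.6 = 85625.856 s. Result: 85625.856 s ≈ 8.563e+04 s (4 s.f.). Final answer: 8.563e+04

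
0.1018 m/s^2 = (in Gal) 10.18. Check: 1 Gal = 0.01 m/s^2, so 0.1018 m/s^2 = 0.1018 / 0.01 = 10.18 Gal.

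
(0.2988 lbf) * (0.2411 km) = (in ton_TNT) 1 lbf = 4.4482216 N, so 0.2988 lbf = 0.2988 * 4.4482216 = 1.3291286 N. 1 km = 1000 m, so 0.2411 km = 0.2411 * 1000 = 241.1 m. Combine: 1.3291286 N * 241.1 m = 320.45291 J. 1 ton_TNT = 4.184e+09 J, so 320.45291 J = 320.45291 / 4.184e+09 = 7.6590084e-08 ton_TNT ≈ 7.659e-08 ton_TNT (4 s.f.). Final answer: 7.659e-08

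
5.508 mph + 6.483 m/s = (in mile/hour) 1 mph = 0.44704 m/s, so 5.508 mph = 5.508 * 0.44704 = 2.4622963 m/s. 6.483 m/s is already in m/s. Sum: 2.4622963 + 6.483 = 8.9452963 m/s. 1 mile/hour = 0.44704 m/s, so 8.9452963 m/s = 8.9452963 / 0.44704 = 20.010058 mile/hour ≈ 20.01 mile/hour (4 s.f.). Final answer: 20.01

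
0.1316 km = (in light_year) 1 km = 1000 m, so 0.1316 km = 0.1316 * 1000 = 131.6 m. 1 light_year = 9.4607305e+15 m, so 131.6 m = 131.6 / 9.4607305e+15 = 1.3910131e-14 light_year ≈ 1.391e-14 light_year (4 s.f.). Final answer: 1.391e-14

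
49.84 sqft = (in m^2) 4.63. Check: 1 sqft = 0.09290304 m^2, so 49.84 sqft = 49.84 * 0.09290304 = 4.6302875 m^2. Result: 4.6302875 m^2 ≈ 4.63 m^2 (4 s.f.).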